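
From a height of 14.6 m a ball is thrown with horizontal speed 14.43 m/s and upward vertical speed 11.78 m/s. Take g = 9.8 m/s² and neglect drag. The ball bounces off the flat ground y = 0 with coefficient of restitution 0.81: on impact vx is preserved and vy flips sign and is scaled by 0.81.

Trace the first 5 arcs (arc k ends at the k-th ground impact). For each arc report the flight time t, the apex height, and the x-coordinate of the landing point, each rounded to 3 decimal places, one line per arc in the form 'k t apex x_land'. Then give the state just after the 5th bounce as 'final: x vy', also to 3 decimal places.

1 3.305 21.680 47.698
2 3.408 14.224 96.870
3 2.760 9.333 136.699
4 2.236 6.123 168.960
5 1.811 4.017 195.092
final: 195.092 7.188

Arc 1: start y=14.600, vy=11.780 → t=3.305, apex=21.680, x_land=47.698, impact vy=-20.614
  bounce: vy ← 0.81·20.614 = 16.697
Arc 2: start y=0.000, vy=16.697 → t=3.408, apex=14.224, x_land=96.870, impact vy=-16.697
  bounce: vy ← 0.81·16.697 = 13.525
Arc 3: start y=0.000, vy=13.525 → t=2.760, apex=9.333, x_land=136.699, impact vy=-13.525
  bounce: vy ← 0.81·13.525 = 10.955
Arc 4: start y=0.000, vy=10.955 → t=2.236, apex=6.123, x_land=168.960, impact vy=-10.955
  bounce: vy ← 0.81·10.955 = 8.874
Arc 5: start y=0.000, vy=8.874 → t=1.811, apex=4.017, x_land=195.092, impact vy=-8.874
  bounce: vy ← 0.81·8.874 = 7.188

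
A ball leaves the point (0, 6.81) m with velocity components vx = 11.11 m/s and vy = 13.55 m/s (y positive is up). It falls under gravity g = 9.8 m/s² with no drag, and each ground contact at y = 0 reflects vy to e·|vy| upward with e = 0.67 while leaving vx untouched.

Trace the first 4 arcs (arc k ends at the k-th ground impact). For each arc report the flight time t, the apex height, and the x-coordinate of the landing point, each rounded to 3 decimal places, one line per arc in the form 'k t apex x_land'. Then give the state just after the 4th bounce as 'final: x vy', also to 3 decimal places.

Arc 1: start y=6.810, vy=13.550 → t=3.200, apex=16.177, x_land=35.548, impact vy=-17.807
  bounce: vy ← 0.67·17.807 = 11.930
Arc 2: start y=0.000, vy=11.930 → t=2.435, apex=7.262, x_land=62.599, impact vy=-11.930
  bounce: vy ← 0.67·11.930 = 7.993
Arc 3: start y=0.000, vy=7.993 → t=1.631, apex=3.260, x_land=80.723, impact vy=-7.993
  bounce: vy ← 0.67·7.993 = 5.356
Arc 4: start y=0.000, vy=5.356 → t=1.093, apex=1.463, x_land=92.866, impact vy=-5.356
  bounce: vy ← 0.67·5.356 = 3.588

1 3.200 16.177 35.548
2 2.435 7.262 62.599
3 1.631 3.260 80.723
4 1.093 1.463 92.866
final: 92.866 3.588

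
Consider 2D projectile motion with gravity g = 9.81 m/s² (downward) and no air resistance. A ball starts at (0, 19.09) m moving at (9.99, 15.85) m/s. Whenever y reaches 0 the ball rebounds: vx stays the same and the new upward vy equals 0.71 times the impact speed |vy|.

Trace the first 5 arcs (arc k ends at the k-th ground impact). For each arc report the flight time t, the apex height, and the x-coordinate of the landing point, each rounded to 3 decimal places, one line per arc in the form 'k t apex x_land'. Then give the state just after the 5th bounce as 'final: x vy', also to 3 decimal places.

Arc 1: start y=19.090, vy=15.850 → t=4.166, apex=31.894, x_land=41.615, impact vy=-25.015
  bounce: vy ← 0.71·25.015 = 17.761
Arc 2: start y=0.000, vy=17.761 → t=3.621, apex=16.078, x_land=77.789, impact vy=-17.761
  bounce: vy ← 0.71·17.761 = 12.610
Arc 3: start y=0.000, vy=12.610 → t=2.571, apex=8.105, x_land=103.472, impact vy=-12.610
  bounce: vy ← 0.71·12.610 = 8.953
Arc 4: start y=0.000, vy=8.953 → t=1.825, apex=4.086, x_land=121.707, impact vy=-8.953
  bounce: vy ← 0.71·8.953 = 6.357
Arc 5: start y=0.000, vy=6.357 → t=1.296, apex=2.060, x_land=134.654, impact vy=-6.357
  bounce: vy ← 0.71·6.357 = 4.513

1 4.166 31.894 41.615
2 3.621 16.078 77.789
3 2.571 8.105 103.472
4 1.825 4.086 121.707
5 1.296 2.060 134.654
final: 134.654 4.513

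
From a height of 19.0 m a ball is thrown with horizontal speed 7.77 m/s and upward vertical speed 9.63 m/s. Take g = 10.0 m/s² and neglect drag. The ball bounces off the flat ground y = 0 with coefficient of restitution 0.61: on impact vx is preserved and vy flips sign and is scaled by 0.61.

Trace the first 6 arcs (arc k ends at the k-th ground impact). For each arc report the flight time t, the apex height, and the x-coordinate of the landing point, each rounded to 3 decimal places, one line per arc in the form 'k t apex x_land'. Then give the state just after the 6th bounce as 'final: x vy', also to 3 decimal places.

Arc 1: start y=19.000, vy=9.630 → t=3.137, apex=23.637, x_land=24.376, impact vy=-21.743
  bounce: vy ← 0.61·21.743 = 13.263
Arc 2: start y=0.000, vy=13.263 → t=2.653, apex=8.795, x_land=44.987, impact vy=-13.263
  bounce: vy ← 0.61·13.263 = 8.090
Arc 3: start y=0.000, vy=8.090 → t=1.618, apex=3.273, x_land=57.560, impact vy=-8.090
  bounce: vy ← 0.61·8.090 = 4.935
Arc 4: start y=0.000, vy=4.935 → t=0.987, apex=1.218, x_land=65.229, impact vy=-4.935
  bounce: vy ← 0.61·4.935 = 3.010
Arc 5: start y=0.000, vy=3.010 → t=0.602, apex=0.453, x_land=69.907, impact vy=-3.010
  bounce: vy ← 0.61·3.010 = 1.836
Arc 6: start y=0.000, vy=1.836 → t=0.367, apex=0.169, x_land=72.761, impact vy=-1.836
  bounce: vy ← 0.61·1.836 = 1.120

1 3.137 23.637 24.376
2 2.653 8.795 44.987
3 1.618 3.273 57.560
4 0.987 1.218 65.229
5 0.602 0.453 69.907
6 0.367 0.169 72.761
final: 72.761 1.120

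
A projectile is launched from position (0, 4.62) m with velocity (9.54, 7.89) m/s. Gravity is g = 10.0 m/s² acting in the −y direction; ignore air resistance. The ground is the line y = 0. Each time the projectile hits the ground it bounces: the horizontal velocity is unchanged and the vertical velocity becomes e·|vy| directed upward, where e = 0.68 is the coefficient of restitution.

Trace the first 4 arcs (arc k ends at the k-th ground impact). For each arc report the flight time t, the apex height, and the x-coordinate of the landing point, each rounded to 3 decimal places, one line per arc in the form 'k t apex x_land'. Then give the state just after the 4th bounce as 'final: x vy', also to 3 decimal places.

1 2.033 7.733 19.391
2 1.691 3.576 35.526
3 1.150 1.653 46.497
4 0.782 0.765 53.958
final: 53.958 2.659

Arc 1: start y=4.620, vy=7.890 → t=2.033, apex=7.733, x_land=19.391, impact vy=-12.436
  bounce: vy ← 0.68·12.436 = 8.456
Arc 2: start y=0.000, vy=8.456 → t=1.691, apex=3.576, x_land=35.526, impact vy=-8.456
  bounce: vy ← 0.68·8.456 = 5.750
Arc 3: start y=0.000, vy=5.750 → t=1.150, apex=1.653, x_land=46.497, impact vy=-5.750
  bounce: vy ← 0.68·5.750 = 3.910
Arc 4: start y=0.000, vy=3.910 → t=0.782, apex=0.765, x_land=53.958, impact vy=-3.910
  bounce: vy ← 0.68·3.910 = 2.659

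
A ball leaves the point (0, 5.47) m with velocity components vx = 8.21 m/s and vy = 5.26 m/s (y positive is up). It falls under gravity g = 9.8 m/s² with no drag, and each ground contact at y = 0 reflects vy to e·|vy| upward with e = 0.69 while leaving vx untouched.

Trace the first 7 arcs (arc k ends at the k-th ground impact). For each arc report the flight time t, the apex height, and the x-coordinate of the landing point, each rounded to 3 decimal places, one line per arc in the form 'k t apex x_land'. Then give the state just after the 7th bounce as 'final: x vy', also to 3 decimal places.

Arc 1: start y=5.470, vy=5.260 → t=1.722, apex=6.882, x_land=14.136, impact vy=-11.614
  bounce: vy ← 0.69·11.614 = 8.013
Arc 2: start y=0.000, vy=8.013 → t=1.635, apex=3.276, x_land=27.563, impact vy=-8.013
  bounce: vy ← 0.69·8.013 = 5.529
Arc 3: start y=0.000, vy=5.529 → t=1.128, apex=1.560, x_land=36.827, impact vy=-5.529
  bounce: vy ← 0.69·5.529 = 3.815
Arc 4: start y=0.000, vy=3.815 → t=0.779, apex=0.743, x_land=43.220, impact vy=-3.815
  bounce: vy ← 0.69·3.815 = 2.633
Arc 5: start y=0.000, vy=2.633 → t=0.537, apex=0.354, x_land=47.630, impact vy=-2.633
  bounce: vy ← 0.69·2.633 = 1.816
Arc 6: start y=0.000, vy=1.816 → t=0.371, apex=0.168, x_land=50.674, impact vy=-1.816
  bounce: vy ← 0.69·1.816 = 1.253
Arc 7: start y=0.000, vy=1.253 → t=0.256, apex=0.080, x_land=52.774, impact vy=-1.253
  bounce: vy ← 0.69·1.253 = 0.865

1 1.722 6.882 14.136
2 1.635 3.276 27.563
3 1.128 1.560 36.827
4 0.779 0.743 43.220
5 0.537 0.354 47.630
6 0.371 0.168 50.674
7 0.256 0.080 52.774
final: 52.774 0.865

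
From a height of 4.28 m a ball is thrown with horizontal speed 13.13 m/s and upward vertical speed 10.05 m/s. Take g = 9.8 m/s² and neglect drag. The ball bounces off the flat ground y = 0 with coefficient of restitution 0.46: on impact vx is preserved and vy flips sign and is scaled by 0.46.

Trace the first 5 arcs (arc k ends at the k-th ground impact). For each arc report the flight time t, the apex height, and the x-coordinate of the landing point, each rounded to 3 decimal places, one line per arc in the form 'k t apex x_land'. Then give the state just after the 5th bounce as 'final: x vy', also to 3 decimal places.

Arc 1: start y=4.280, vy=10.050 → t=2.413, apex=9.433, x_land=31.683, impact vy=-13.597
  bounce: vy ← 0.46·13.597 = 6.255
Arc 2: start y=0.000, vy=6.255 → t=1.276, apex=1.996, x_land=48.443, impact vy=-6.255
  bounce: vy ← 0.46·6.255 = 2.877
Arc 3: start y=0.000, vy=2.877 → t=0.587, apex=0.422, x_land=56.153, impact vy=-2.877
  bounce: vy ← 0.46·2.877 = 1.324
Arc 4: start y=0.000, vy=1.324 → t=0.270, apex=0.089, x_land=59.699, impact vy=-1.324
  bounce: vy ← 0.46·1.324 = 0.609
Arc 5: start y=0.000, vy=0.609 → t=0.124, apex=0.019, x_land=61.331, impact vy=-0.609
  bounce: vy ← 0.46·0.609 = 0.280

1 2.413 9.433 31.683
2 1.276 1.996 48.443
3 0.587 0.422 56.153
4 0.270 0.089 59.699
5 0.124 0.019 61.331
final: 61.331 0.280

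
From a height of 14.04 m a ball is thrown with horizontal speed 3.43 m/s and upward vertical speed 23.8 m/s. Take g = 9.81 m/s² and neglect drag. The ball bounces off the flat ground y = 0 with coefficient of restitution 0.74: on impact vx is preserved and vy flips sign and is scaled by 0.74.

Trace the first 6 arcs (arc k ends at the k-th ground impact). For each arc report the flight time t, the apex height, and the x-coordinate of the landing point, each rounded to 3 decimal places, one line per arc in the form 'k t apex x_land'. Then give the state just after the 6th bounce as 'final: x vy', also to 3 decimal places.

Arc 1: start y=14.040, vy=23.800 → t=5.384, apex=42.911, x_land=18.467, impact vy=-29.016
  bounce: vy ← 0.74·29.016 = 21.472
Arc 2: start y=0.000, vy=21.472 → t=4.377, apex=23.498, x_land=33.481, impact vy=-21.472
  bounce: vy ← 0.74·21.472 = 15.889
Arc 3: start y=0.000, vy=15.889 → t=3.239, apex=12.867, x_land=44.592, impact vy=-15.889
  bounce: vy ← 0.74·15.889 = 11.758
Arc 4: start y=0.000, vy=11.758 → t=2.397, apex=7.046, x_land=52.814, impact vy=-11.758
  bounce: vy ← 0.74·11.758 = 8.701
Arc 5: start y=0.000, vy=8.701 → t=1.774, apex=3.858, x_land=58.899, impact vy=-8.701
  bounce: vy ← 0.74·8.701 = 6.439
Arc 6: start y=0.000, vy=6.439 → t=1.313, apex=2.113, x_land=63.401, impact vy=-6.439
  bounce: vy ← 0.74·6.439 = 4.765

1 5.384 42.911 18.467
2 4.377 23.498 33.481
3 3.239 12.867 44.592
4 2.397 7.046 52.814
5 1.774 3.858 58.899
6 1.313 2.113 63.401
final: 63.401 4.765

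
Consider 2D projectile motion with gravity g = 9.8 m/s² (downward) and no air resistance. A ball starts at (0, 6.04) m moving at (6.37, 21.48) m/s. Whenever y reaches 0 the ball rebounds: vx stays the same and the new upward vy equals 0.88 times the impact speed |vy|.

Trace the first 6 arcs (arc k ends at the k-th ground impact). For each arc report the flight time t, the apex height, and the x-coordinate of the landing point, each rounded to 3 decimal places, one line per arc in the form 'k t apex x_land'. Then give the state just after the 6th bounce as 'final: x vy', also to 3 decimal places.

Arc 1: start y=6.040, vy=21.480 → t=4.649, apex=29.580, x_land=29.613, impact vy=-24.079
  bounce: vy ← 0.88·24.079 = 21.189
Arc 2: start y=0.000, vy=21.189 → t=4.324, apex=22.907, x_land=57.159, impact vy=-21.189
  bounce: vy ← 0.88·21.189 = 18.646
Arc 3: start y=0.000, vy=18.646 → t=3.805, apex=17.739, x_land=81.399, impact vy=-18.646
  bounce: vy ← 0.88·18.646 = 16.409
Arc 4: start y=0.000, vy=16.409 → t=3.349, apex=13.737, x_land=102.731, impact vy=-16.409
  bounce: vy ← 0.88·16.409 = 14.440
Arc 5: start y=0.000, vy=14.440 → t=2.947, apex=10.638, x_land=121.502, impact vy=-14.440
  bounce: vy ← 0.88·14.440 = 12.707
Arc 6: start y=0.000, vy=12.707 → t=2.593, apex=8.238, x_land=138.021, impact vy=-12.707
  bounce: vy ← 0.88·12.707 = 11.182

1 4.649 29.580 29.613
2 4.324 22.907 57.159
3 3.805 17.739 81.399
4 3.349 13.737 102.731
5 2.947 10.638 121.502
6 2.593 8.238 138.021
final: 138.021 11.182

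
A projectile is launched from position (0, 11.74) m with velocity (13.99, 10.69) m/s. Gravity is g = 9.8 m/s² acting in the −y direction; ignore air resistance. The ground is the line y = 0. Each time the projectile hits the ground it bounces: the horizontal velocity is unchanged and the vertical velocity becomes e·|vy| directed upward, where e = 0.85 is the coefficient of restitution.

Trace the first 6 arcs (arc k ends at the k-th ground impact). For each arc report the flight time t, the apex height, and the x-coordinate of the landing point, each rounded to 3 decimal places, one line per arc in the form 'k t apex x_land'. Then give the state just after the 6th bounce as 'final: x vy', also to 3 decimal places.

Arc 1: start y=11.740, vy=10.690 → t=2.984, apex=17.570, x_land=41.752, impact vy=-18.557
  bounce: vy ← 0.85·18.557 = 15.774
Arc 2: start y=0.000, vy=15.774 → t=3.219, apex=12.695, x_land=86.788, impact vy=-15.774
  bounce: vy ← 0.85·15.774 = 13.408
Arc 3: start y=0.000, vy=13.408 → t=2.736, apex=9.172, x_land=125.069, impact vy=-13.408
  bounce: vy ← 0.85·13.408 = 11.397
Arc 4: start y=0.000, vy=11.397 → t=2.326, apex=6.627, x_land=157.607, impact vy=-11.397
  bounce: vy ← 0.85·11.397 = 9.687
Arc 5: start y=0.000, vy=9.687 → t=1.977, apex=4.788, x_land=185.265, impact vy=-9.687
  bounce: vy ← 0.85·9.687 = 8.234
Arc 6: start y=0.000, vy=8.234 → t=1.680, apex=3.459, x_land=208.774, impact vy=-8.234
  bounce: vy ← 0.85·8.234 = 6.999

1 2.984 17.570 41.752
2 3.219 12.695 86.788
3 2.736 9.172 125.069
4 2.326 6.627 157.607
5 1.977 4.788 185.265
6 1.680 3.459 208.774
final: 208.774 6.999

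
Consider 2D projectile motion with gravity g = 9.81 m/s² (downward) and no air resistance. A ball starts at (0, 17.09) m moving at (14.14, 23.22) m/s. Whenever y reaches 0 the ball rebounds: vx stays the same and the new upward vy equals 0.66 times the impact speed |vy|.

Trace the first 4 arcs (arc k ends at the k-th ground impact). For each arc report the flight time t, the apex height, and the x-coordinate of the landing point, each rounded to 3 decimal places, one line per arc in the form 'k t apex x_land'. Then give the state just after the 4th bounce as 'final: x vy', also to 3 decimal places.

1 5.381 44.571 76.093
2 3.979 19.415 132.357
3 2.626 8.457 169.491
4 1.733 3.684 193.999
final: 193.999 5.611

Arc 1: start y=17.090, vy=23.220 → t=5.381, apex=44.571, x_land=76.093, impact vy=-29.572
  bounce: vy ← 0.66·29.572 = 19.517
Arc 2: start y=0.000, vy=19.517 → t=3.979, apex=19.415, x_land=132.357, impact vy=-19.517
  bounce: vy ← 0.66·19.517 = 12.881
Arc 3: start y=0.000, vy=12.881 → t=2.626, apex=8.457, x_land=169.491, impact vy=-12.881
  bounce: vy ← 0.66·12.881 = 8.502
Arc 4: start y=0.000, vy=8.502 → t=1.733, apex=3.684, x_land=193.999, impact vy=-8.502
  bounce: vy ← 0.66·8.502 = 5.611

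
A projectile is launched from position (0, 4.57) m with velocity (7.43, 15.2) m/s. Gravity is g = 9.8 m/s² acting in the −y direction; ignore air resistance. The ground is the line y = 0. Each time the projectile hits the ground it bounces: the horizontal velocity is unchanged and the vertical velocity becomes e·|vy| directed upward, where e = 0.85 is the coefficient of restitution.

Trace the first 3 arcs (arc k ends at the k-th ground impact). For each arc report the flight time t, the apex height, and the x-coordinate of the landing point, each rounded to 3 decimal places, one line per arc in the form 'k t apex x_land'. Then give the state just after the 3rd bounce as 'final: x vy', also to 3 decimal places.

1 3.378 16.358 25.099
2 3.106 11.818 48.178
3 2.640 8.539 67.794
final: 67.794 10.996

Arc 1: start y=4.570, vy=15.200 → t=3.378, apex=16.358, x_land=25.099, impact vy=-17.906
  bounce: vy ← 0.85·17.906 = 15.220
Arc 2: start y=0.000, vy=15.220 → t=3.106, apex=11.818, x_land=48.178, impact vy=-15.220
  bounce: vy ← 0.85·15.220 = 12.937
Arc 3: start y=0.000, vy=12.937 → t=2.640, apex=8.539, x_land=67.794, impact vy=-12.937
  bounce: vy ← 0.85·12.937 = 10.996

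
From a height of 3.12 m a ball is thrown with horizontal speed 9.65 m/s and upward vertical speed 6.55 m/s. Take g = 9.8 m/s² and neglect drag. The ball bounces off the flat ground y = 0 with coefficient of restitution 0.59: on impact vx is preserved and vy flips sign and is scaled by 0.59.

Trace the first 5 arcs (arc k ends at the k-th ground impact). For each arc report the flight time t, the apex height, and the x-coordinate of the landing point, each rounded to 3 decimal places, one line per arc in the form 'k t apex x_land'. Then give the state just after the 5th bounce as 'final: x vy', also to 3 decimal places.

1 1.709 5.309 16.494
2 1.228 1.848 28.347
3 0.725 0.643 35.340
4 0.428 0.224 39.466
5 0.252 0.078 41.900
final: 41.900 0.729

Arc 1: start y=3.120, vy=6.550 → t=1.709, apex=5.309, x_land=16.494, impact vy=-10.201
  bounce: vy ← 0.59·10.201 = 6.018
Arc 2: start y=0.000, vy=6.018 → t=1.228, apex=1.848, x_land=28.347, impact vy=-6.018
  bounce: vy ← 0.59·6.018 = 3.551
Arc 3: start y=0.000, vy=3.551 → t=0.725, apex=0.643, x_land=35.340, impact vy=-3.551
  bounce: vy ← 0.59·3.551 = 2.095
Arc 4: start y=0.000, vy=2.095 → t=0.428, apex=0.224, x_land=39.466, impact vy=-2.095
  bounce: vy ← 0.59·2.095 = 1.236
Arc 5: start y=0.000, vy=1.236 → t=0.252, apex=0.078, x_land=41.900, impact vy=-1.236
  bounce: vy ← 0.59·1.236 = 0.729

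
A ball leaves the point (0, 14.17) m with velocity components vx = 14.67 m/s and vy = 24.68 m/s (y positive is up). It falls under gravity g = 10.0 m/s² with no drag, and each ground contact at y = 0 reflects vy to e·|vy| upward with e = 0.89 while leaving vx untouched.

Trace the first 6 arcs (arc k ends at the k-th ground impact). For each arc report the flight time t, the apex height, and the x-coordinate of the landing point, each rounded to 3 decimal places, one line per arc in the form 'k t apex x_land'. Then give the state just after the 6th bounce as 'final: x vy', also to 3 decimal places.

1 5.455 44.625 80.032
2 5.318 35.348 158.043
3 4.733 27.999 227.472
4 4.212 22.178 289.265
5 3.749 17.567 344.260
6 3.336 13.915 393.206
final: 393.206 14.847

Arc 1: start y=14.170, vy=24.680 → t=5.455, apex=44.625, x_land=80.032, impact vy=-29.875
  bounce: vy ← 0.89·29.875 = 26.589
Arc 2: start y=0.000, vy=26.589 → t=5.318, apex=35.348, x_land=158.043, impact vy=-26.589
  bounce: vy ← 0.89·26.589 = 23.664
Arc 3: start y=0.000, vy=23.664 → t=4.733, apex=27.999, x_land=227.472, impact vy=-23.664
  bounce: vy ← 0.89·23.664 = 21.061
Arc 4: start y=0.000, vy=21.061 → t=4.212, apex=22.178, x_land=289.265, impact vy=-21.061
  bounce: vy ← 0.89·21.061 = 18.744
Arc 5: start y=0.000, vy=18.744 → t=3.749, apex=17.567, x_land=344.260, impact vy=-18.744
  bounce: vy ← 0.89·18.744 = 16.682
Arc 6: start y=0.000, vy=16.682 → t=3.336, apex=13.915, x_land=393.206, impact vy=-16.682
  bounce: vy ← 0.89·16.682 = 14.847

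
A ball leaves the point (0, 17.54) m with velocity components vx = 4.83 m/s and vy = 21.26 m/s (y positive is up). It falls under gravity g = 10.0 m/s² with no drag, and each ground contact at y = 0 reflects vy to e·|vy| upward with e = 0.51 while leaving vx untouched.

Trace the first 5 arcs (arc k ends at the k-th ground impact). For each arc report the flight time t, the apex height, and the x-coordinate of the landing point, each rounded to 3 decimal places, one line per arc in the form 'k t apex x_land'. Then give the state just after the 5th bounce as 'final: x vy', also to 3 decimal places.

Arc 1: start y=17.540, vy=21.260 → t=4.959, apex=40.139, x_land=23.954, impact vy=-28.334
  bounce: vy ← 0.51·28.334 = 14.450
Arc 2: start y=0.000, vy=14.450 → t=2.890, apex=10.440, x_land=37.912, impact vy=-14.450
  bounce: vy ← 0.51·14.450 = 7.370
Arc 3: start y=0.000, vy=7.370 → t=1.474, apex=2.716, x_land=45.031, impact vy=-7.370
  bounce: vy ← 0.51·7.370 = 3.758
Arc 4: start y=0.000, vy=3.758 → t=0.752, apex=0.706, x_land=48.662, impact vy=-3.758
  bounce: vy ← 0.51·3.758 = 1.917
Arc 5: start y=0.000, vy=1.917 → t=0.383, apex=0.184, x_land=50.514, impact vy=-1.917
  bounce: vy ← 0.51·1.917 = 0.978

1 4.959 40.139 23.954
2 2.890 10.440 37.912
3 1.474 2.716 45.031
4 0.752 0.706 48.662
5 0.383 0.184 50.514
final: 50.514 0.978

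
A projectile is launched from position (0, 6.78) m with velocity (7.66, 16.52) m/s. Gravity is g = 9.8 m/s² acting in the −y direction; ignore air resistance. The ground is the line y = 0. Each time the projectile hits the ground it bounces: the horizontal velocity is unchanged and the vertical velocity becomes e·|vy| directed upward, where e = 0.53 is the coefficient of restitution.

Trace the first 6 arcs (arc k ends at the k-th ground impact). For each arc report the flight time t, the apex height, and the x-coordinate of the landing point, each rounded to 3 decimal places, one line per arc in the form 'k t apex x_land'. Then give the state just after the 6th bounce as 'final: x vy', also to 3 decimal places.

Arc 1: start y=6.780, vy=16.520 → t=3.741, apex=20.704, x_land=28.658, impact vy=-20.144
  bounce: vy ← 0.53·20.144 = 10.677
Arc 2: start y=0.000, vy=10.677 → t=2.179, apex=5.816, x_land=45.348, impact vy=-10.677
  bounce: vy ← 0.53·10.677 = 5.659
Arc 3: start y=0.000, vy=5.659 → t=1.155, apex=1.634, x_land=54.194, impact vy=-5.659
  bounce: vy ← 0.53·5.659 = 2.999
Arc 4: start y=0.000, vy=2.999 → t=0.612, apex=0.459, x_land=58.883, impact vy=-2.999
  bounce: vy ← 0.53·2.999 = 1.589
Arc 5: start y=0.000, vy=1.589 → t=0.324, apex=0.129, x_land=61.367, impact vy=-1.589
  bounce: vy ← 0.53·1.589 = 0.842
Arc 6: start y=0.000, vy=0.842 → t=0.172, apex=0.036, x_land=62.684, impact vy=-0.842
  bounce: vy ← 0.53·0.842 = 0.446

1 3.741 20.704 28.658
2 2.179 5.816 45.348
3 1.155 1.634 54.194
4 0.612 0.459 58.883
5 0.324 0.129 61.367
6 0.172 0.036 62.684
final: 62.684 0.446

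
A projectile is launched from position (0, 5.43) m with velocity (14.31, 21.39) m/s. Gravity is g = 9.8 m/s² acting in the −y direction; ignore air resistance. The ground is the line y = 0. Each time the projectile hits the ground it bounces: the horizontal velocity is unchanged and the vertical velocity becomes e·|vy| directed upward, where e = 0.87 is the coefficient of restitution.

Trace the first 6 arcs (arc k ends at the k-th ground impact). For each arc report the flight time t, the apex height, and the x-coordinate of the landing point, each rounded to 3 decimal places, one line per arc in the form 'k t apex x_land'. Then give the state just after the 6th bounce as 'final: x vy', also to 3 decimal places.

1 4.606 28.773 65.910
2 4.216 21.779 126.248
3 3.668 16.484 178.742
4 3.191 12.477 224.411
5 2.777 9.444 264.143
6 2.416 7.148 298.711
final: 298.711 10.298

Arc 1: start y=5.430, vy=21.390 → t=4.606, apex=28.773, x_land=65.910, impact vy=-23.748
  bounce: vy ← 0.87·23.748 = 20.661
Arc 2: start y=0.000, vy=20.661 → t=4.216, apex=21.779, x_land=126.248, impact vy=-20.661
  bounce: vy ← 0.87·20.661 = 17.975
Arc 3: start y=0.000, vy=17.975 → t=3.668, apex=16.484, x_land=178.742, impact vy=-17.975
  bounce: vy ← 0.87·17.975 = 15.638
Arc 4: start y=0.000, vy=15.638 → t=3.191, apex=12.477, x_land=224.411, impact vy=-15.638
  bounce: vy ← 0.87·15.638 = 13.605
Arc 5: start y=0.000, vy=13.605 → t=2.777, apex=9.444, x_land=264.143, impact vy=-13.605
  bounce: vy ← 0.87·13.605 = 11.836
Arc 6: start y=0.000, vy=11.836 → t=2.416, apex=7.148, x_land=298.711, impact vy=-11.836
  bounce: vy ← 0.87·11.836 = 10.298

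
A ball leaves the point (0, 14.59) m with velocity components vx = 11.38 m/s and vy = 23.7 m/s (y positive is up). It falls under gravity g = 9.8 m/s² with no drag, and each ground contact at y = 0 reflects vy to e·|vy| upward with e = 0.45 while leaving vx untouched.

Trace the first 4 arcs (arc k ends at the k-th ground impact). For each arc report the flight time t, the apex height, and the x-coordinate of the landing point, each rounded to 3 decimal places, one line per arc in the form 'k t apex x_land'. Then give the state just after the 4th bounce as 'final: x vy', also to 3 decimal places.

1 5.389 43.248 61.329
2 2.674 8.758 91.757
3 1.203 1.773 105.450
4 0.541 0.359 111.611
final: 111.611 1.194

Arc 1: start y=14.590, vy=23.700 → t=5.389, apex=43.248, x_land=61.329, impact vy=-29.114
  bounce: vy ← 0.45·29.114 = 13.102
Arc 2: start y=0.000, vy=13.102 → t=2.674, apex=8.758, x_land=91.757, impact vy=-13.102
  bounce: vy ← 0.45·13.102 = 5.896
Arc 3: start y=0.000, vy=5.896 → t=1.203, apex=1.773, x_land=105.450, impact vy=-5.896
  bounce: vy ← 0.45·5.896 = 2.653
Arc 4: start y=0.000, vy=2.653 → t=0.541, apex=0.359, x_land=111.611, impact vy=-2.653
  bounce: vy ← 0.45·2.653 = 1.194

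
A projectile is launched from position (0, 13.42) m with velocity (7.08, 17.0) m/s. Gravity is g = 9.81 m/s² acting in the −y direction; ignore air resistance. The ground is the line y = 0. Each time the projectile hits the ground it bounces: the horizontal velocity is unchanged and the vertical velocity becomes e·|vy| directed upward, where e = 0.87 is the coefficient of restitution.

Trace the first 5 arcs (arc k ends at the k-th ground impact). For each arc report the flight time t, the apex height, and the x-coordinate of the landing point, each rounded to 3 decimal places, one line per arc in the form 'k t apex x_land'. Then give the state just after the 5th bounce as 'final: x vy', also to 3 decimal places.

1 4.129 28.150 29.230
2 4.168 21.307 58.742
3 3.626 16.127 84.418
4 3.155 12.207 106.756
5 2.745 9.239 126.190
final: 126.190 11.713

Arc 1: start y=13.420, vy=17.000 → t=4.129, apex=28.150, x_land=29.230, impact vy=-23.501
  bounce: vy ← 0.87·23.501 = 20.446
Arc 2: start y=0.000, vy=20.446 → t=4.168, apex=21.307, x_land=58.742, impact vy=-20.446
  bounce: vy ← 0.87·20.446 = 17.788
Arc 3: start y=0.000, vy=17.788 → t=3.626, apex=16.127, x_land=84.418, impact vy=-17.788
  bounce: vy ← 0.87·17.788 = 15.476
Arc 4: start y=0.000, vy=15.476 → t=3.155, apex=12.207, x_land=106.756, impact vy=-15.476
  bounce: vy ← 0.87·15.476 = 13.464
Arc 5: start y=0.000, vy=13.464 → t=2.745, apex=9.239, x_land=126.190, impact vy=-13.464
  bounce: vy ← 0.87·13.464 = 11.713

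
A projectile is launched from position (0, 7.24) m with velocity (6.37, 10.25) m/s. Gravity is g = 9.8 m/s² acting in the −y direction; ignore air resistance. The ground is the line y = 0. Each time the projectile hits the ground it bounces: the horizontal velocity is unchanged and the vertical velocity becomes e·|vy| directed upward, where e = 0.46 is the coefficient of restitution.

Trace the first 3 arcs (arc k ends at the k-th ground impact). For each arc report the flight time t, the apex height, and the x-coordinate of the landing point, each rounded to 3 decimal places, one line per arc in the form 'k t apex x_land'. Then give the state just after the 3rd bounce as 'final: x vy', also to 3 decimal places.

Arc 1: start y=7.240, vy=10.250 → t=2.650, apex=12.600, x_land=16.877, impact vy=-15.715
  bounce: vy ← 0.46·15.715 = 7.229
Arc 2: start y=0.000, vy=7.229 → t=1.475, apex=2.666, x_land=26.275, impact vy=-7.229
  bounce: vy ← 0.46·7.229 = 3.325
Arc 3: start y=0.000, vy=3.325 → t=0.679, apex=0.564, x_land=30.598, impact vy=-3.325
  bounce: vy ← 0.46·3.325 = 1.530

1 2.650 12.600 16.877
2 1.475 2.666 26.275
3 0.679 0.564 30.598
final: 30.598 1.530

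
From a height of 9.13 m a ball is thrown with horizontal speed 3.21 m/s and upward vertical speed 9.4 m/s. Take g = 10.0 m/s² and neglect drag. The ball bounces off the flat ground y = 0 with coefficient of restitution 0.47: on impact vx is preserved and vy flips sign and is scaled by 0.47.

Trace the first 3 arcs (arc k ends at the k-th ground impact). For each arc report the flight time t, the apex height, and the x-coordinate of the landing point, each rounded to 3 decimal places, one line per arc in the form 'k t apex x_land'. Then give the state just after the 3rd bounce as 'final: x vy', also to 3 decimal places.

Arc 1: start y=9.130, vy=9.400 → t=2.586, apex=13.548, x_land=8.301, impact vy=-16.461
  bounce: vy ← 0.47·16.461 = 7.737
Arc 2: start y=0.000, vy=7.737 → t=1.547, apex=2.993, x_land=13.268, impact vy=-7.737
  bounce: vy ← 0.47·7.737 = 3.636
Arc 3: start y=0.000, vy=3.636 → t=0.727, apex=0.661, x_land=15.603, impact vy=-3.636
  bounce: vy ← 0.47·3.636 = 1.709

1 2.586 13.548 8.301
2 1.547 2.993 13.268
3 0.727 0.661 15.603
final: 15.603 1.709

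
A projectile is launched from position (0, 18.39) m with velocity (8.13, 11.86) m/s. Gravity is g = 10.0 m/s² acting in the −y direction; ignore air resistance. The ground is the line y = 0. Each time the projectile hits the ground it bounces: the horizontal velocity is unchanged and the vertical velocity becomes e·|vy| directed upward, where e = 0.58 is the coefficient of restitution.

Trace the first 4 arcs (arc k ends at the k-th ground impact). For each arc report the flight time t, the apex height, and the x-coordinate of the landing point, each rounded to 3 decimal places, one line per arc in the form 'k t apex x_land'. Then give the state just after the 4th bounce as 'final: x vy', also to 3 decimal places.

1 3.441 25.423 27.975
2 2.616 8.552 49.240
3 1.517 2.877 61.574
4 0.880 0.968 68.728
final: 68.728 2.552

Arc 1: start y=18.390, vy=11.860 → t=3.441, apex=25.423, x_land=27.975, impact vy=-22.549
  bounce: vy ← 0.58·22.549 = 13.078
Arc 2: start y=0.000, vy=13.078 → t=2.616, apex=8.552, x_land=49.240, impact vy=-13.078
  bounce: vy ← 0.58·13.078 = 7.586
Arc 3: start y=0.000, vy=7.586 → t=1.517, apex=2.877, x_land=61.574, impact vy=-7.586
  bounce: vy ← 0.58·7.586 = 4.400
Arc 4: start y=0.000, vy=4.400 → t=0.880, apex=0.968, x_land=68.728, impact vy=-4.400
  bounce: vy ← 0.58·4.400 = 2.552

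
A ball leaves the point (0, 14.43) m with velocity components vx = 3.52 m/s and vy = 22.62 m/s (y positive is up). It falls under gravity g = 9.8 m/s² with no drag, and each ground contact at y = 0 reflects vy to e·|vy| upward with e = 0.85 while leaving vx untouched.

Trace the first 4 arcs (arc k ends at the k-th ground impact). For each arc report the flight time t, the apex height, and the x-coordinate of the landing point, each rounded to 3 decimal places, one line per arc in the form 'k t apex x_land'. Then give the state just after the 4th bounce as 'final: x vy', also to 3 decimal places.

Arc 1: start y=14.430, vy=22.620 → t=5.184, apex=40.535, x_land=18.249, impact vy=-28.187
  bounce: vy ← 0.85·28.187 = 23.959
Arc 2: start y=0.000, vy=23.959 → t=4.890, apex=29.287, x_land=35.460, impact vy=-23.959
  bounce: vy ← 0.85·23.959 = 20.365
Arc 3: start y=0.000, vy=20.365 → t=4.156, apex=21.160, x_land=50.090, impact vy=-20.365
  bounce: vy ← 0.85·20.365 = 17.310
Arc 4: start y=0.000, vy=17.310 → t=3.533, apex=15.288, x_land=62.525, impact vy=-17.310
  bounce: vy ← 0.85·17.310 = 14.714

1 5.184 40.535 18.249
2 4.890 29.287 35.460
3 4.156 21.160 50.090
4 3.533 15.288 62.525
final: 62.525 14.714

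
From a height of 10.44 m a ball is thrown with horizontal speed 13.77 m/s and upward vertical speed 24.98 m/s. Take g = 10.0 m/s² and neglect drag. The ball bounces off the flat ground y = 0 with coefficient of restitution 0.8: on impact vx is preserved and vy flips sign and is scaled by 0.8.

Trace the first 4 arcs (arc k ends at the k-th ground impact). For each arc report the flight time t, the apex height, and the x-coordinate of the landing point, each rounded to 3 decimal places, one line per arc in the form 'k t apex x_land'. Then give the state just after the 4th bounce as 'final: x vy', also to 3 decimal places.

Arc 1: start y=10.440, vy=24.980 → t=5.384, apex=41.640, x_land=74.135, impact vy=-28.858
  bounce: vy ← 0.8·28.858 = 23.087
Arc 2: start y=0.000, vy=23.087 → t=4.617, apex=26.650, x_land=137.716, impact vy=-23.087
  bounce: vy ← 0.8·23.087 = 18.469
Arc 3: start y=0.000, vy=18.469 → t=3.694, apex=17.056, x_land=188.580, impact vy=-18.469
  bounce: vy ← 0.8·18.469 = 14.775
Arc 4: start y=0.000, vy=14.775 → t=2.955, apex=10.916, x_land=229.272, impact vy=-14.775
  bounce: vy ← 0.8·14.775 = 11.820

1 5.384 41.640 74.135
2 4.617 26.650 137.716
3 3.694 17.056 188.580
4 2.955 10.916 229.272
final: 229.272 11.820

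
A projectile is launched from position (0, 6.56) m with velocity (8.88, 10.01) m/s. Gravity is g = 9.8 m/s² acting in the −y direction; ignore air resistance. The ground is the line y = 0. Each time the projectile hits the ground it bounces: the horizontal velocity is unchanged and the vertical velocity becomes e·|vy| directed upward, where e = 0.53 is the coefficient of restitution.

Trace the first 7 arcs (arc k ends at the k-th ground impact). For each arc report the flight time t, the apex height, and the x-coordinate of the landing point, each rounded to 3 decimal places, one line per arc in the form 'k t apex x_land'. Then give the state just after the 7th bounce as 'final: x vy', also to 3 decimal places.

Arc 1: start y=6.560, vy=10.010 → t=2.565, apex=11.672, x_land=22.776, impact vy=-15.125
  bounce: vy ← 0.53·15.125 = 8.016
Arc 2: start y=0.000, vy=8.016 → t=1.636, apex=3.279, x_land=37.303, impact vy=-8.016
  bounce: vy ← 0.53·8.016 = 4.249
Arc 3: start y=0.000, vy=4.249 → t=0.867, apex=0.921, x_land=45.003, impact vy=-4.249
  bounce: vy ← 0.53·4.249 = 2.252
Arc 4: start y=0.000, vy=2.252 → t=0.460, apex=0.259, x_land=49.084, impact vy=-2.252
  bounce: vy ← 0.53·2.252 = 1.193
Arc 5: start y=0.000, vy=1.193 → t=0.244, apex=0.073, x_land=51.247, impact vy=-1.193
  bounce: vy ← 0.53·1.193 = 0.633
Arc 6: start y=0.000, vy=0.633 → t=0.129, apex=0.020, x_land=52.393, impact vy=-0.633
  bounce: vy ← 0.53·0.633 = 0.335
Arc 7: start y=0.000, vy=0.335 → t=0.068, apex=0.006, x_land=53.001, impact vy=-0.335
  bounce: vy ← 0.53·0.335 = 0.178

1 2.565 11.672 22.776
2 1.636 3.279 37.303
3 0.867 0.921 45.003
4 0.460 0.259 49.084
5 0.244 0.073 51.247
6 0.129 0.020 52.393
7 0.068 0.006 53.001
final: 53.001 0.178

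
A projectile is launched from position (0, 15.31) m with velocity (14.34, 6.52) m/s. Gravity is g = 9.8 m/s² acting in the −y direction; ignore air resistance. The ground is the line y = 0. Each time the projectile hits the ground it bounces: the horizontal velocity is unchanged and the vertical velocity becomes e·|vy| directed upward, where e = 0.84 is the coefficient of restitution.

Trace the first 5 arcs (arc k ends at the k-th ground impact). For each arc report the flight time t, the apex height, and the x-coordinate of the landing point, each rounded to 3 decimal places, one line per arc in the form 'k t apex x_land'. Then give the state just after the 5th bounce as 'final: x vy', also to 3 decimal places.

Arc 1: start y=15.310, vy=6.520 → t=2.554, apex=17.479, x_land=36.624, impact vy=-18.509
  bounce: vy ← 0.84·18.509 = 15.548
Arc 2: start y=0.000, vy=15.548 → t=3.173, apex=12.333, x_land=82.125, impact vy=-15.548
  bounce: vy ← 0.84·15.548 = 13.060
Arc 3: start y=0.000, vy=13.060 → t=2.665, apex=8.702, x_land=120.345, impact vy=-13.060
  bounce: vy ← 0.84·13.060 = 10.970
Arc 4: start y=0.000, vy=10.970 → t=2.239, apex=6.140, x_land=152.451, impact vy=-10.970
  bounce: vy ← 0.84·10.970 = 9.215
Arc 5: start y=0.000, vy=9.215 → t=1.881, apex=4.333, x_land=179.419, impact vy=-9.215
  bounce: vy ← 0.84·9.215 = 7.741

1 2.554 17.479 36.624
2 3.173 12.333 82.125
3 2.665 8.702 120.345
4 2.239 6.140 152.451
5 1.881 4.333 179.419
final: 179.419 7.741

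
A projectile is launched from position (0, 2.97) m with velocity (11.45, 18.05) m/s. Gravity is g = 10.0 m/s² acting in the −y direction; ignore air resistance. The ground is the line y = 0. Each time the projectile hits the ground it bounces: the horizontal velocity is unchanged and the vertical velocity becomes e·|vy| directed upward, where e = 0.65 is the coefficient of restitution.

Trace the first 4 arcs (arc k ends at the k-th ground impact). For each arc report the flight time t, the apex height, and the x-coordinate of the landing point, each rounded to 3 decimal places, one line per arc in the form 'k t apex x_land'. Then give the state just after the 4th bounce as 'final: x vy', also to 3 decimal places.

1 3.768 19.260 43.140
2 2.551 8.137 72.354
3 1.658 3.438 91.343
4 1.078 1.453 103.686
final: 103.686 3.503

Arc 1: start y=2.970, vy=18.050 → t=3.768, apex=19.260, x_land=43.140, impact vy=-19.627
  bounce: vy ← 0.65·19.627 = 12.757
Arc 2: start y=0.000, vy=12.757 → t=2.551, apex=8.137, x_land=72.354, impact vy=-12.757
  bounce: vy ← 0.65·12.757 = 8.292
Arc 3: start y=0.000, vy=8.292 → t=1.658, apex=3.438, x_land=91.343, impact vy=-8.292
  bounce: vy ← 0.65·8.292 = 5.390
Arc 4: start y=0.000, vy=5.390 → t=1.078, apex=1.453, x_land=103.686, impact vy=-5.390
  bounce: vy ← 0.65·5.390 = 3.503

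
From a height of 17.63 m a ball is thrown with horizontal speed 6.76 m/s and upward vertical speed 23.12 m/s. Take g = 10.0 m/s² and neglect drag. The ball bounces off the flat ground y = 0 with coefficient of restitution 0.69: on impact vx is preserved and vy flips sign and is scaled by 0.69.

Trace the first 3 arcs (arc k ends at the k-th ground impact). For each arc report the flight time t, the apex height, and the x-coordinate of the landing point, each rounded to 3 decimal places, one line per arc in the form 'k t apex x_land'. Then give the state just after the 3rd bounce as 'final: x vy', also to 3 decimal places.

Arc 1: start y=17.630, vy=23.120 → t=5.290, apex=44.357, x_land=35.764, impact vy=-29.785
  bounce: vy ← 0.69·29.785 = 20.552
Arc 2: start y=0.000, vy=20.552 → t=4.110, apex=21.118, x_land=63.549, impact vy=-20.552
  bounce: vy ← 0.69·20.552 = 14.181
Arc 3: start y=0.000, vy=14.181 → t=2.836, apex=10.054, x_land=82.721, impact vy=-14.181
  bounce: vy ← 0.69·14.181 = 9.785

1 5.290 44.357 35.764
2 4.110 21.118 63.549
3 2.836 10.054 82.721
final: 82.721 9.785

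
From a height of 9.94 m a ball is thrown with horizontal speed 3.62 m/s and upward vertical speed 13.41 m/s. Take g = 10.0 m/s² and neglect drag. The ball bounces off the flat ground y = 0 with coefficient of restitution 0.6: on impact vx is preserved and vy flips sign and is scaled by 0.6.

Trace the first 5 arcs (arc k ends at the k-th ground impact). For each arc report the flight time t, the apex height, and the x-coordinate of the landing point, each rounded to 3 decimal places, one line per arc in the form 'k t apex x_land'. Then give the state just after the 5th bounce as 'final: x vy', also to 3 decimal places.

1 3.287 18.931 11.898
2 2.335 6.815 20.351
3 1.401 2.454 25.423
4 0.841 0.883 28.466
5 0.504 0.318 30.291
final: 30.291 1.513

Arc 1: start y=9.940, vy=13.410 → t=3.287, apex=18.931, x_land=11.898, impact vy=-19.458
  bounce: vy ← 0.6·19.458 = 11.675
Arc 2: start y=0.000, vy=11.675 → t=2.335, apex=6.815, x_land=20.351, impact vy=-11.675
  bounce: vy ← 0.6·11.675 = 7.005
Arc 3: start y=0.000, vy=7.005 → t=1.401, apex=2.454, x_land=25.423, impact vy=-7.005
  bounce: vy ← 0.6·7.005 = 4.203
Arc 4: start y=0.000, vy=4.203 → t=0.841, apex=0.883, x_land=28.466, impact vy=-4.203
  bounce: vy ← 0.6·4.203 = 2.522
Arc 5: start y=0.000, vy=2.522 → t=0.504, apex=0.318, x_land=30.291, impact vy=-2.522
  bounce: vy ← 0.6·2.522 = 1.513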